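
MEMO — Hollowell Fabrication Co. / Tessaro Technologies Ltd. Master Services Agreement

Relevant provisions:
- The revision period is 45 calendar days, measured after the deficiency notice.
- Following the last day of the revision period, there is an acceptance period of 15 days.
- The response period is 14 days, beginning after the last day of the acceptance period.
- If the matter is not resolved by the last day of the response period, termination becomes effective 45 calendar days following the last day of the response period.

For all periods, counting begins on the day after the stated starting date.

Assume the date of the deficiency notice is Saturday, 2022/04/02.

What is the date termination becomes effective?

2022/07/30

Adding 45 calendar days to 2022/04/02 gives 2022/05/17, which is the last day of the revision period.
Adding 15 calendar days to 2022/05/17 gives 2022/06/01, which is the last day of the acceptance period.
Adding 14 calendar days to 2022/06/01 gives 2022/06/15, which is the last day of the response period.
The date termination becomes effective: 45 calendar days after 2022/06/15 is 2022/07/30.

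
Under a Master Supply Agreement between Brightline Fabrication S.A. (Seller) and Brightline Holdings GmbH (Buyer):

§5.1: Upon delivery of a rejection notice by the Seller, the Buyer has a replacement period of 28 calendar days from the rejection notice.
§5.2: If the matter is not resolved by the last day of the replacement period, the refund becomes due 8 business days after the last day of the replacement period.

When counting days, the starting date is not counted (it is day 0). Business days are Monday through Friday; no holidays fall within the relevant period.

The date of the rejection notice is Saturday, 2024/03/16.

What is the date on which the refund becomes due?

Adding 28 calendar days to 2024/03/16 gives 2024/04/13, which is the last day of the replacement period.
The date on which the refund becomes due: 8 business days after Saturday, 2024/04/13, skipping weekends — Apr 15, Apr 16, Apr 17, Apr 18, Apr 19, Apr 22, Apr 23, Apr 24 — lands on Wednesday, 2024/04/24.

2024/04/24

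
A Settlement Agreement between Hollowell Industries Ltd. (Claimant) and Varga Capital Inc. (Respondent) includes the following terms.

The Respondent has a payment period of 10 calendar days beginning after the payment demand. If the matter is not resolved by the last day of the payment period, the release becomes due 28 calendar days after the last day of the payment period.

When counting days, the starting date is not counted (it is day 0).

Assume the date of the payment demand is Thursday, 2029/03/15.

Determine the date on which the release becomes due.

The last day of the payment period: 10 calendar days after 2029/03/15 is 2029/03/25.
The date on which the release becomes due: 28 calendar days after 2029/03/25 is 2029/04/22.

2029/04/22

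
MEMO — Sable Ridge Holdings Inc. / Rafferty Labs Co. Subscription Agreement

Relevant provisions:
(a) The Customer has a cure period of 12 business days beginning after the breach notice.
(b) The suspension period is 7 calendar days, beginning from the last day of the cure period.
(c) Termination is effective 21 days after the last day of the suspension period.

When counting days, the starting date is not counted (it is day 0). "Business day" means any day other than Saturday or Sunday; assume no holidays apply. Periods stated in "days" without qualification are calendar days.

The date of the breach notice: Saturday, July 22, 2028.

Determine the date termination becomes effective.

From Saturday, July 22, 2028, 12 business days (Jul 24, Jul 25, Jul 26, Jul 27, …, Aug 4, Aug 7, Aug 8, skipping weekends) brings us to Tuesday, August 8, 2028, which is the last day of the cure period.
The last day of the suspension period: 7 calendar days after August 8, 2028 is August 15, 2028.
Adding 21 calendar days to August 15, 2028 gives September 5, 2028, which is the date termination becomes effective.

September 5, 2028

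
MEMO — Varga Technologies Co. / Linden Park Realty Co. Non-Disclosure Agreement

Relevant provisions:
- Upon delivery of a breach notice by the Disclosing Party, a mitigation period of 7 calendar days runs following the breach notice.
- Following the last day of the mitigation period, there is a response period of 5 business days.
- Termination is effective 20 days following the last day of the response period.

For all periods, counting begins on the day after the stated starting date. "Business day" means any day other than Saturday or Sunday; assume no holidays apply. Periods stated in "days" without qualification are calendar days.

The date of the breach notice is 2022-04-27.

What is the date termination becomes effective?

The last day of the mitigation period: 2022-04-27 + 7 days = 2022-05-04.
The last day of the response period: 5 business days after Wednesday, 2022-05-04, skipping weekends — May 5, May 6, May 9, May 10, May 11 — lands on Wednesday, 2022-05-11.
The date termination becomes effective: 20 calendar days after 2022-05-11 is 2022-05-31.

2022-05-31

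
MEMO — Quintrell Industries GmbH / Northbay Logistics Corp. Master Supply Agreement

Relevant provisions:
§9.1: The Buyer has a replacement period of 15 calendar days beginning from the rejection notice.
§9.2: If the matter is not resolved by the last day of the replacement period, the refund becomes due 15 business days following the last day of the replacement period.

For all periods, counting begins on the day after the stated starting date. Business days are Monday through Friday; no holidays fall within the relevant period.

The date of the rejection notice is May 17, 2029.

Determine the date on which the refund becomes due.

The last day of the replacement period: May 17, 2029 + 15 days = Jun 1, 2029.
From Friday, Jun 1, 2029, 15 business days (Jun 4, Jun 5, Jun 6, Jun 7, …, Jun 20, Jun 21, Jun 22, skipping weekends) brings us to Friday, Jun 22, 2029, which is the date on which the refund becomes due.

Jun 22, 2029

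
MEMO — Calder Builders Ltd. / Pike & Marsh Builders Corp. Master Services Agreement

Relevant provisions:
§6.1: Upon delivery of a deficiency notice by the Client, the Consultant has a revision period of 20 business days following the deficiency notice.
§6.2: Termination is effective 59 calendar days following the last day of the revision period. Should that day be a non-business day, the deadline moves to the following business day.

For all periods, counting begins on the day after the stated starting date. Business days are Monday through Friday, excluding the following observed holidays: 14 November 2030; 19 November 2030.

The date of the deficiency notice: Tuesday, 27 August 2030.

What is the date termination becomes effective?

From Tuesday, 27 August 2030, 20 business days (Aug 28, Aug 29, Aug 30, Sep 2, …, Sep 20, Sep 23, Sep 24, skipping weekends) brings us to Tuesday, 24 September 2030, which is the last day of the revision period.
Adding 59 calendar days to 24 September 2030 gives 22 November 2030, which is the date termination becomes effective. 22 November 2030 is a Friday and is not a listed holiday, so no roll-forward applies.

22 November 2030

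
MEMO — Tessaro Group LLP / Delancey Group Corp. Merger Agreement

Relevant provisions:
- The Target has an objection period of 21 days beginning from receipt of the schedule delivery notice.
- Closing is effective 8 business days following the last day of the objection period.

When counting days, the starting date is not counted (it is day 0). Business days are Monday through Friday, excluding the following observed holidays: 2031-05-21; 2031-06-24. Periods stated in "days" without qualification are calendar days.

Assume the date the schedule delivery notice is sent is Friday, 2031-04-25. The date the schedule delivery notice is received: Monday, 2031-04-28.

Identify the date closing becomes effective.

2031-05-30

The last day of the objection period: 21 calendar days after 2031-04-28 is 2031-05-19.
The date closing becomes effective: 8 business days after Monday, 2031-05-19, skipping weekends and the listed holiday on May 21 — May 20, May 22, May 23, May 26, May 27, May 28, May 29, May 30 — lands on Friday, 2031-05-30.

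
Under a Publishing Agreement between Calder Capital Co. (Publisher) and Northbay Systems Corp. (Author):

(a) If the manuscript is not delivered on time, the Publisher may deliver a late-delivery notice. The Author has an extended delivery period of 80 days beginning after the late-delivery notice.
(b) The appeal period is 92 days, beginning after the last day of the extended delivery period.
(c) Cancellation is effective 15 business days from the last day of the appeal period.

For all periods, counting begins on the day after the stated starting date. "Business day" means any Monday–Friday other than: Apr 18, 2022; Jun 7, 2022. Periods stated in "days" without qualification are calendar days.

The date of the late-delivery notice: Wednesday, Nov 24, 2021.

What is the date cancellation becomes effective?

Jun 3, 2022

The last day of the extended delivery period: 80 calendar days after Nov 24, 2021 is Feb 12, 2022.
Adding 92 calendar days to Feb 12, 2022 gives May 15, 2022, which is the last day of the appeal period.
The date cancellation becomes effective: counting 15 business days from Sunday, May 15, 2022 (May 16, May 17, May 18, May 19, …, Jun 1, Jun 2, Jun 3, skipping weekends) reaches Friday, Jun 3, 2022.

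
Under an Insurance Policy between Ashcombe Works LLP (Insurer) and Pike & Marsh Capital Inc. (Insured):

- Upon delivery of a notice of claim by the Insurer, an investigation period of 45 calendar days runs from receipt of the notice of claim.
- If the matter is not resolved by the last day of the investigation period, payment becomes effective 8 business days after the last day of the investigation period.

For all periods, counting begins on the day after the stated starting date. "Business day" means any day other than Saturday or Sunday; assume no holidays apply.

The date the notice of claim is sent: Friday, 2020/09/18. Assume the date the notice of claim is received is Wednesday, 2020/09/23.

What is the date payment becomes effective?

2020/11/18

The last day of the investigation period: 2020/09/23 + 45 days = 2020/11/07.
The date payment becomes effective: 8 business days after Saturday, 2020/11/07, skipping weekends — Nov 9, Nov 10, Nov 11, Nov 12, Nov 13, Nov 16, Nov 17, Nov 18 — lands on Wednesday, 2020/11/18.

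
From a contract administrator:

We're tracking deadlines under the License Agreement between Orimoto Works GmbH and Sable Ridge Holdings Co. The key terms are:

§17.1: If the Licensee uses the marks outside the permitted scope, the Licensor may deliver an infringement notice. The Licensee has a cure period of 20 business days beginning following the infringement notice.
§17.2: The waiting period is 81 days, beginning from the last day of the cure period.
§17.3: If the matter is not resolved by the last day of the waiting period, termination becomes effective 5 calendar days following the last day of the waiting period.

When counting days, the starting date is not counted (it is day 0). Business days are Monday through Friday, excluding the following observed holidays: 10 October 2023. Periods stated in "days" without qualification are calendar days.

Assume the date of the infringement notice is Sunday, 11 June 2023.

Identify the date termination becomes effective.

From Sunday, 11 June 2023, 20 business days (Jun 12, Jun 13, Jun 14, Jun 15, …, Jul 5, Jul 6, Jul 7, skipping weekends) brings us to Friday, 7 July 2023, which is the last day of the cure period.
The last day of the waiting period: 81 calendar days after 7 July 2023 is 26 September 2023.
Adding 5 calendar days to 26 September 2023 gives 1 October 2023, which is the date termination becomes effective.

1 October 2023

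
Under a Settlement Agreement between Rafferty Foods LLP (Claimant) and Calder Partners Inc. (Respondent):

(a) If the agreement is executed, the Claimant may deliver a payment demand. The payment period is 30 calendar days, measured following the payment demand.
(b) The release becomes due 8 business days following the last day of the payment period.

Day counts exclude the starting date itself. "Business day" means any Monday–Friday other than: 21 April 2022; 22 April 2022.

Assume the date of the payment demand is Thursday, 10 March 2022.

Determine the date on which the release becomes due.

The last day of the payment period: 30 calendar days after 10 March 2022 is 9 April 2022.
The date on which the release becomes due: counting 8 business days from Saturday, 9 April 2022 (Apr 11, Apr 12, Apr 13, Apr 14, Apr 15, Apr 18, Apr 19, Apr 20, skipping weekends) reaches Wednesday, 20 April 2022.

20 April 2022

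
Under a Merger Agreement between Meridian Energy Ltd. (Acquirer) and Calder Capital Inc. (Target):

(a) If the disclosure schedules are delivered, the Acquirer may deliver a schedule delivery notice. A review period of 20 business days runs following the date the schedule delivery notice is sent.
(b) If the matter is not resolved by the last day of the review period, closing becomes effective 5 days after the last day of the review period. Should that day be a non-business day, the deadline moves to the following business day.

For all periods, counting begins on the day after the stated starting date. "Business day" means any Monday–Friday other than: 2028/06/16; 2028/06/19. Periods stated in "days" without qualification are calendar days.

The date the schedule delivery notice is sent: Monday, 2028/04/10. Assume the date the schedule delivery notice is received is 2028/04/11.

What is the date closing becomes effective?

From Monday, 2028/04/10, 20 business days (Apr 11, Apr 12, Apr 13, Apr 14, …, May 4, May 5, May 8, skipping weekends) brings us to Monday, 2028/05/08, which is the last day of the review period.
Adding 5 calendar days to 2028/05/08 gives 2028/05/13, which is the date closing becomes effective. That falls on a Saturday, so it rolls to the next business day, Monday, 2028/05/15.

2028/05/15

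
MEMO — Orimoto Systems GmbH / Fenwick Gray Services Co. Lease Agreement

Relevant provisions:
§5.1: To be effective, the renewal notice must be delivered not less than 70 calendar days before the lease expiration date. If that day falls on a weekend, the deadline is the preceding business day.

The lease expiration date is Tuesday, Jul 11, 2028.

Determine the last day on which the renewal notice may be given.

May 2, 2028

Counting back 70 calendar days from Jul 11, 2028 gives May 2, 2028. That is a Tuesday, so no adjustment is needed.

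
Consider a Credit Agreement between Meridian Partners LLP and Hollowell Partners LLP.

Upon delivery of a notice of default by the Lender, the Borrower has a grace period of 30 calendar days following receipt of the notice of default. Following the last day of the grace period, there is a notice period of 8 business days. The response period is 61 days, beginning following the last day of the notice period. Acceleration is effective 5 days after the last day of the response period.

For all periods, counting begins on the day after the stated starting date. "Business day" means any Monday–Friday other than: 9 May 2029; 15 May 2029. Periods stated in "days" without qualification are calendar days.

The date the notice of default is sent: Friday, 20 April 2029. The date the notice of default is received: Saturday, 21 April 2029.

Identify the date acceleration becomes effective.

5 August 2029

Adding 30 calendar days to 21 April 2029 gives 21 May 2029, which is the last day of the grace period.
The last day of the notice period: counting 8 business days from Monday, 21 May 2029 (May 22, May 23, May 24, May 25, May 28, May 29, May 30, May 31, skipping weekends) reaches Thursday, 31 May 2029.
The last day of the response period: 31 May 2029 + 61 days = 31 July 2029.
Adding 5 calendar days to 31 July 2029 gives 5 August 2029, which is the date acceleration becomes effective.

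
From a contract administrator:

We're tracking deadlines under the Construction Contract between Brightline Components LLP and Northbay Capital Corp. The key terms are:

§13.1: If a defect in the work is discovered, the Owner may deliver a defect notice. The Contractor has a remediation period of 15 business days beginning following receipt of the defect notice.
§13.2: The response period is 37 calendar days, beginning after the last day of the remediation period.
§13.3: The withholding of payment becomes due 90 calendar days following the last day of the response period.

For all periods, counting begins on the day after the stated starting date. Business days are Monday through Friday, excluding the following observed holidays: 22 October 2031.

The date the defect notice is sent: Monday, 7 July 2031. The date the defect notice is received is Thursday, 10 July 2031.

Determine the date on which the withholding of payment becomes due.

5 December 2031

From Thursday, 10 July 2031, 15 business days (Jul 11, Jul 14, Jul 15, Jul 16, …, Jul 29, Jul 30, Jul 31, skipping weekends) brings us to Thursday, 31 July 2031, which is the last day of the remediation period.
The last day of the response period: 37 calendar days after 31 July 2031 is 6 September 2031.
The date on which the withholding of payment becomes due: 6 September 2031 + 90 days = 5 December 2031.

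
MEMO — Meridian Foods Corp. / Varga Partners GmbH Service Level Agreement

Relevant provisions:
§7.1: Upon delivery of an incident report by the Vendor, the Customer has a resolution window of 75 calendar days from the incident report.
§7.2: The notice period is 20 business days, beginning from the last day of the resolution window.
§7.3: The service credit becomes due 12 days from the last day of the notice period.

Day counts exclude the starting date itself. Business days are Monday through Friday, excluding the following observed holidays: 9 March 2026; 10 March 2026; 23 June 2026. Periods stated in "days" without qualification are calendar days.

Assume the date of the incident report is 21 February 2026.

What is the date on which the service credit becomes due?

16 June 2026

Adding 75 calendar days to 21 February 2026 gives 7 May 2026, which is the last day of the resolution window.
From Thursday, 7 May 2026, 20 business days (May 8, May 11, May 12, May 13, …, Jun 2, Jun 3, Jun 4, skipping weekends) brings us to Thursday, 4 June 2026, which is the last day of the notice period.
The date on which the service credit becomes due: 12 calendar days after 4 June 2026 is 16 June 2026.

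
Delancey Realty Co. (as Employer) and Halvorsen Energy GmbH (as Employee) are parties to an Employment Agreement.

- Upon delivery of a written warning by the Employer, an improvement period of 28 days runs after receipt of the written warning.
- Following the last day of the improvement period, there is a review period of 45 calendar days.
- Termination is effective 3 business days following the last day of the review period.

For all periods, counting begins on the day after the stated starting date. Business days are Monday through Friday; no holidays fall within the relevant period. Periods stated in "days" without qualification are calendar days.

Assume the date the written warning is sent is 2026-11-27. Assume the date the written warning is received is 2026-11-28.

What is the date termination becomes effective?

Adding 28 calendar days to 2026-11-28 gives 2026-12-26, which is the last day of the improvement period.
The last day of the review period: 45 calendar days after 2026-12-26 is 2027-02-09.
The date termination becomes effective: 3 business days after Tuesday, 2027-02-09, skipping weekends — Feb 10, Feb 11, Feb 12 — lands on Friday, 2027-02-12.

2027-02-12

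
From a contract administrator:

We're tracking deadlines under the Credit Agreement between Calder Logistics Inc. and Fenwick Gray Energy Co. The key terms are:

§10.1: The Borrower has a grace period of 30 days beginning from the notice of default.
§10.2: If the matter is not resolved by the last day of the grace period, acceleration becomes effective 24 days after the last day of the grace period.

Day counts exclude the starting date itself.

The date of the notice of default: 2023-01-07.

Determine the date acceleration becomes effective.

The last day of the grace period: 2023-01-07 + 30 days = 2023-02-06.
The date acceleration becomes effective: 2023-02-06 + 24 days = 2023-03-02.

2023-03-02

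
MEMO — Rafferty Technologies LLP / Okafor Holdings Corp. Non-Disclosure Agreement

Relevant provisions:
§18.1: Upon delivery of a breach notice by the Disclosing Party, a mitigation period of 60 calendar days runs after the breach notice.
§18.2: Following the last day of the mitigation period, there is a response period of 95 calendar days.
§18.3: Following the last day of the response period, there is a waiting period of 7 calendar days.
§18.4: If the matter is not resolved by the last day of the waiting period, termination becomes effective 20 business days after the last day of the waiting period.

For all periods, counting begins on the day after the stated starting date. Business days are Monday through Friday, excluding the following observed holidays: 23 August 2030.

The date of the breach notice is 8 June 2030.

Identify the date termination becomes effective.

13 December 2030

The last day of the mitigation period: 60 calendar days after 8 June 2030 is 7 August 2030.
Adding 95 calendar days to 7 August 2030 gives 10 November 2030, which is the last day of the response period.
The last day of the waiting period: 10 November 2030 + 7 days = 17 November 2030.
The date termination becomes effective: counting 20 business days from Sunday, 17 November 2030 (Nov 18, Nov 19, Nov 20, Nov 21, …, Dec 11, Dec 12, Dec 13, skipping weekends) reaches Friday, 13 December 2030.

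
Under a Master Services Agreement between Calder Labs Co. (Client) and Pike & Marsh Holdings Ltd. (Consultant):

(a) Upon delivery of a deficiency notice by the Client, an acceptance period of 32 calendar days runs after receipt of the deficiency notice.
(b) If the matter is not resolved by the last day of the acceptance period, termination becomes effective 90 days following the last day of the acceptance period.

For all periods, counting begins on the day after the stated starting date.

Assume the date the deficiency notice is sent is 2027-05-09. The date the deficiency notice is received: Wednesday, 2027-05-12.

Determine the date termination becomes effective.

2027-09-11

The last day of the acceptance period: 2027-05-12 + 32 days = 2027-06-13.
The date termination becomes effective: 2027-06-13 + 90 days = 2027-09-11.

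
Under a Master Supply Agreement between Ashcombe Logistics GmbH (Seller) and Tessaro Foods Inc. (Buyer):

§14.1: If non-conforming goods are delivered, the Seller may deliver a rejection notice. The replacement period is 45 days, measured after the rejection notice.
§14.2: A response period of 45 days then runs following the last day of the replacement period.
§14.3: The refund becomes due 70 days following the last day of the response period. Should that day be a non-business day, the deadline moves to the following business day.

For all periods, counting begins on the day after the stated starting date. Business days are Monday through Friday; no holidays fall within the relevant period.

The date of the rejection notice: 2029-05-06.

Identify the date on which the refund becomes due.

2029-10-15

The last day of the replacement period: 2029-05-06 + 45 days = 2029-06-20.
The last day of the response period: 45 calendar days after 2029-06-20 is 2029-08-04.
The date on which the refund becomes due: 70 calendar days after 2029-08-04 is 2029-10-13. That falls on a Saturday, so it rolls to the next business day, Monday, 2029-10-15.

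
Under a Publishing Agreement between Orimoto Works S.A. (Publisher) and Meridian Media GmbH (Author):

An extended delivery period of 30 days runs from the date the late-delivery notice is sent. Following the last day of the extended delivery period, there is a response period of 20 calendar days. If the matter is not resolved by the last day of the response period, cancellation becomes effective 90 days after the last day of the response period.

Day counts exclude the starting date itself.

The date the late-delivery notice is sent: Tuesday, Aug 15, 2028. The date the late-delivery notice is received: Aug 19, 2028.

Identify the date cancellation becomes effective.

Jan 2, 2029

The last day of the extended delivery period: Aug 15, 2028 + 30 days = Sep 14, 2028.
Adding 20 calendar days to Sep 14, 2028 gives Oct 4, 2028, which is the last day of the response period.
Adding 90 calendar days to Oct 4, 2028 gives Jan 2, 2029, which is the date cancellation becomes effective.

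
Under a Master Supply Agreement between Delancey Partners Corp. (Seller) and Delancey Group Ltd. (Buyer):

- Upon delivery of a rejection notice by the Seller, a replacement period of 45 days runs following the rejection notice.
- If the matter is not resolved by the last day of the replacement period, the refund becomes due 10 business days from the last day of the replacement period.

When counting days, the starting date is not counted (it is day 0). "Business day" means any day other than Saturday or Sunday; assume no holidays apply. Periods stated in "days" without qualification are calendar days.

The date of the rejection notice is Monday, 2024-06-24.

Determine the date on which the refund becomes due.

Adding 45 calendar days to 2024-06-24 gives 2024-08-08, which is the last day of the replacement period.
From Thursday, 2024-08-08, 10 business days (Aug 9, Aug 12, Aug 13, Aug 14, Aug 15, Aug 16, Aug 19, Aug 20, Aug 21, Aug 22, skipping weekends) brings us to Thursday, 2024-08-22, which is the date on which the refund becomes due.

2024-08-22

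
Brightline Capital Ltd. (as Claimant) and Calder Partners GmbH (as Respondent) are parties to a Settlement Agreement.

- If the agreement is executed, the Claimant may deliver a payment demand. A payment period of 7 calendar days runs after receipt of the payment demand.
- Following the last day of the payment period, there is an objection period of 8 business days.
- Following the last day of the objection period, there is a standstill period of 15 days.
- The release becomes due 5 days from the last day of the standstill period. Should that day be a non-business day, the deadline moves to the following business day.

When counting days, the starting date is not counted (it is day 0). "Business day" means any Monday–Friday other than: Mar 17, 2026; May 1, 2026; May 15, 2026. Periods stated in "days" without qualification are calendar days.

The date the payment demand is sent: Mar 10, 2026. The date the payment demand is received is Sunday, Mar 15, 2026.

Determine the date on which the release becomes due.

The last day of the payment period: 7 calendar days after Mar 15, 2026 is Mar 22, 2026.
The last day of the objection period: 8 business days after Sunday, Mar 22, 2026, skipping weekends — Mar 23, Mar 24, Mar 25, Mar 26, Mar 27, Mar 30, Mar 31, Apr 1 — lands on Wednesday, Apr 1, 2026.
The last day of the standstill period: Apr 1, 2026 + 15 days = Apr 16, 2026.
The date on which the release becomes due: 5 calendar days after Apr 16, 2026 is Apr 21, 2026. Apr 21, 2026 is a Tuesday and is not a listed holiday, so no roll-forward applies.

Apr 21, 2026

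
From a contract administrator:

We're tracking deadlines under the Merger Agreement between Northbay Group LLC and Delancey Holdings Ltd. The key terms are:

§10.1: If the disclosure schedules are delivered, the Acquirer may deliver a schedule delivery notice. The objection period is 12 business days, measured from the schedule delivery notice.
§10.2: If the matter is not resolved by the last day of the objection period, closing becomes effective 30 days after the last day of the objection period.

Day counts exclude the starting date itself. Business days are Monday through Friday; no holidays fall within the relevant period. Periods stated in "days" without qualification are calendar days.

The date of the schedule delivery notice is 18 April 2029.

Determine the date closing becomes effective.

The last day of the objection period: 12 business days after Wednesday, 18 April 2029, skipping weekends — Apr 19, Apr 20, Apr 23, Apr 24, …, May 2, May 3, May 4 — lands on Friday, 4 May 2029.
The date closing becomes effective: 30 calendar days after 4 May 2029 is 3 June 2029.

3 June 2029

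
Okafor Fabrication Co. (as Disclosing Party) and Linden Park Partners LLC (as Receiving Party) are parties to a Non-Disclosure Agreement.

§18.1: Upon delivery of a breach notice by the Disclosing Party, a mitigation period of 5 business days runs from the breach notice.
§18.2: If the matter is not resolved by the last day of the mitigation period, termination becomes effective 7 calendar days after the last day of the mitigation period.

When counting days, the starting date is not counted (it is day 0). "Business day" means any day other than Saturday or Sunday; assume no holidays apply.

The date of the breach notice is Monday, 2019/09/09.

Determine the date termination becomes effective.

From Monday, 2019/09/09, 5 business days (Sep 10, Sep 11, Sep 12, Sep 13, Sep 16, skipping weekends) brings us to Monday, 2019/09/16, which is the last day of the mitigation period.
Adding 7 calendar days to 2019/09/16 gives 2019/09/23, which is the date termination becomes effective.

2019/09/23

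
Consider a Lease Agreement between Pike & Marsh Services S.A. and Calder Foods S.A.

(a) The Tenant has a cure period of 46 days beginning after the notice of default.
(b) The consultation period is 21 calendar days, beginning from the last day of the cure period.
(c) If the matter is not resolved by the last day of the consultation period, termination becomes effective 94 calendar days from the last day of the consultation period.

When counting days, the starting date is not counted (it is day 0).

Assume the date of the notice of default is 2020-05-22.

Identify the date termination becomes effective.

2020-10-30

The last day of the cure period: 2020-05-22 + 46 days = 2020-07-07.
The last day of the consultation period: 21 calendar days after 2020-07-07 is 2020-07-28.
The date termination becomes effective: 94 calendar days after 2020-07-28 is 2020-10-30.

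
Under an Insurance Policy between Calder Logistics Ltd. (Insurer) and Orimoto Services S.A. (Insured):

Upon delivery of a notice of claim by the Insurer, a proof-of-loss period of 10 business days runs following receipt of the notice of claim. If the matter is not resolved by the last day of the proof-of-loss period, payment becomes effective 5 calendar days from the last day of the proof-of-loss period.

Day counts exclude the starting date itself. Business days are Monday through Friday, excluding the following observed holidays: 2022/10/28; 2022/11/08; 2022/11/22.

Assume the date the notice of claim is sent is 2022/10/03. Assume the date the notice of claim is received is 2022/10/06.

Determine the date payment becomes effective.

2022/10/25

The last day of the proof-of-loss period: 10 business days after Thursday, 2022/10/06, skipping weekends — Oct 7, Oct 10, Oct 11, Oct 12, Oct 13, Oct 14, Oct 17, Oct 18, Oct 19, Oct 20 — lands on Thursday, 2022/10/20.
The date payment becomes effective: 5 calendar days after 2022/10/20 is 2022/10/25.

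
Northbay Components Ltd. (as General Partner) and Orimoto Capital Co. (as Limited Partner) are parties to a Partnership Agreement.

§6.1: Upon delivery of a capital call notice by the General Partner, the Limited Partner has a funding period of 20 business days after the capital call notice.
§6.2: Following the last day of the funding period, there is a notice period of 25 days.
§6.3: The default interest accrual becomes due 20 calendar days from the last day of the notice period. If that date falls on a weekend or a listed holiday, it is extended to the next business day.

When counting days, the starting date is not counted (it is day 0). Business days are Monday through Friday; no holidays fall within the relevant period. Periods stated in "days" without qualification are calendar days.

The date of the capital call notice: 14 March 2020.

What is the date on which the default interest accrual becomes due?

The last day of the funding period: counting 20 business days from Saturday, 14 March 2020 (Mar 16, Mar 17, Mar 18, Mar 19, …, Apr 8, Apr 9, Apr 10, skipping weekends) reaches Friday, 10 April 2020.
The last day of the notice period: 25 calendar days after 10 April 2020 is 5 May 2020.
The date on which the default interest accrual becomes due: 20 calendar days after 5 May 2020 is 25 May 2020. 25 May 2020 is a Monday, so no roll-forward applies.

25 May 2020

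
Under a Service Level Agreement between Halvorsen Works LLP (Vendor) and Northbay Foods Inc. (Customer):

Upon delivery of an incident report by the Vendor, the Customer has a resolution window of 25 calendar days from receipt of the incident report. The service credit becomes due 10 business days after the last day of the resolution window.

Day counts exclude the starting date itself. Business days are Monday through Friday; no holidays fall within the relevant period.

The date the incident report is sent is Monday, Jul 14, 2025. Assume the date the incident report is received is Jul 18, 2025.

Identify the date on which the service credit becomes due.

The last day of the resolution window: Jul 18, 2025 + 25 days = Aug 12, 2025.
From Tuesday, Aug 12, 2025, 10 business days (Aug 13, Aug 14, Aug 15, Aug 18, Aug 19, Aug 20, Aug 21, Aug 22, Aug 25, Aug 26, skipping weekends) brings us to Tuesday, Aug 26, 2025, which is the date on which the service credit becomes due.

Aug 26, 2025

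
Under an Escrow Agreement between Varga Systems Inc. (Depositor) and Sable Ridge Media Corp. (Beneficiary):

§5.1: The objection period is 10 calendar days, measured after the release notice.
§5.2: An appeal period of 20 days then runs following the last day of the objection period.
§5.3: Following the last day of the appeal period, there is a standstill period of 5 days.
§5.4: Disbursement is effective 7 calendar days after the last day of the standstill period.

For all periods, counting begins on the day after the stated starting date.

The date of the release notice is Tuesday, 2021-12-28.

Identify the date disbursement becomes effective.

The last day of the objection period: 10 calendar days after 2021-12-28 is 2022-01-07.
The last day of the appeal period: 20 calendar days after 2022-01-07 is 2022-01-27.
The last day of the standstill period: 5 calendar days after 2022-01-27 is 2022-02-01.
Adding 7 calendar days to 2022-02-01 gives 2022-02-08, which is the date disbursement becomes effective.

2022-02-08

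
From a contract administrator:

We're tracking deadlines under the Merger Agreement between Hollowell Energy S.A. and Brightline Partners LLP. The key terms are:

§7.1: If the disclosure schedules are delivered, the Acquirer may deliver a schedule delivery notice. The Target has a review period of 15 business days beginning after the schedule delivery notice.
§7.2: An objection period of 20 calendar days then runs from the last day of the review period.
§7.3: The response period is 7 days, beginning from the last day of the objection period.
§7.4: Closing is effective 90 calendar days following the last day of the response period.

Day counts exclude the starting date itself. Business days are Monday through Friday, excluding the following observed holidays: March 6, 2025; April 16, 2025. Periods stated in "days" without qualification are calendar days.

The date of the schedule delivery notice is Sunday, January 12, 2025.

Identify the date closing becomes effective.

May 28, 2025

From Sunday, January 12, 2025, 15 business days (Jan 13, Jan 14, Jan 15, Jan 16, …, Jan 29, Jan 30, Jan 31, skipping weekends) brings us to Friday, January 31, 2025, which is the last day of the review period.
Adding 20 calendar days to January 31, 2025 gives February 20, 2025, which is the last day of the objection period.
The last day of the response period: February 20, 2025 + 7 days = February 27, 2025.
The date closing becomes effective: 90 calendar days after February 27, 2025 is May 28, 2025.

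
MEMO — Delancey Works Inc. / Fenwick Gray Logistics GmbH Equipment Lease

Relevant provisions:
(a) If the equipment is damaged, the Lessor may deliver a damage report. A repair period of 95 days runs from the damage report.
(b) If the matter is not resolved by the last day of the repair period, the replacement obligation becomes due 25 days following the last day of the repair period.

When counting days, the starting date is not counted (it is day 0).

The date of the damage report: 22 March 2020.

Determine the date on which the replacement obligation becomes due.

20 July 2020

The last day of the repair period: 22 March 2020 + 95 days = 25 June 2020.
The date on which the replacement obligation becomes due: 25 June 2020 + 25 days = 20 July 2020.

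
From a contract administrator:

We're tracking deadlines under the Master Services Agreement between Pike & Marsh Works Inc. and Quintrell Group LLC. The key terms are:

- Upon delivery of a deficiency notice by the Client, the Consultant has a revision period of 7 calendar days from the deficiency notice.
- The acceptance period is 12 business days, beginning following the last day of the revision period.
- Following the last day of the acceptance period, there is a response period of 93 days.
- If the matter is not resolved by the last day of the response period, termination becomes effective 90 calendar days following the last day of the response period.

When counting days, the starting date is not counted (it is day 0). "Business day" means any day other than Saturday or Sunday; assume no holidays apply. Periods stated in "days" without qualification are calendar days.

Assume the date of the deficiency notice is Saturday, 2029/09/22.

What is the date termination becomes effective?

The last day of the revision period: 7 calendar days after 2029/09/22 is 2029/09/29.
The last day of the acceptance period: 12 business days after Saturday, 2029/09/29, skipping weekends — Oct 1, Oct 2, Oct 3, Oct 4, …, Oct 12, Oct 15, Oct 16 — lands on Tuesday, 2029/10/16.
The last day of the response period: 2029/10/16 + 93 days = 2030/01/17.
The date termination becomes effective: 2030/01/17 + 90 days = 2030/04/17.

2030/04/17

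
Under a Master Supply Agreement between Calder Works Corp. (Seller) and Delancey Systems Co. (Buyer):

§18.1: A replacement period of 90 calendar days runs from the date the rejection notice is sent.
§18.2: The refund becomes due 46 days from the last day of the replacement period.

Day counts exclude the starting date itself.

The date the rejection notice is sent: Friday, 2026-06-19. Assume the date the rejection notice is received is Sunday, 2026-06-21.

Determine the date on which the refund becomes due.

2026-11-02

Adding 90 calendar days to 2026-06-19 gives 2026-09-17, which is the last day of the replacement period.
The date on which the refund becomes due: 2026-09-17 + 46 days = 2026-11-02.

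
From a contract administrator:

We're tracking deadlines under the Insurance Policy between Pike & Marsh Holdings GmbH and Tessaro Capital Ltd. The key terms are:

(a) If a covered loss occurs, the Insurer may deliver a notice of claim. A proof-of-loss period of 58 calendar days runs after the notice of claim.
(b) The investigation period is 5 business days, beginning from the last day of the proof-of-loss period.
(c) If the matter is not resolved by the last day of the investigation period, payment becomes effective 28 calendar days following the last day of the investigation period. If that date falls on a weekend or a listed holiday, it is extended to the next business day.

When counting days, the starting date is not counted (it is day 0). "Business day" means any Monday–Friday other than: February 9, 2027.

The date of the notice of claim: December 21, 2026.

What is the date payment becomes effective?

March 24, 2027

Adding 58 calendar days to December 21, 2026 gives February 17, 2027, which is the last day of the proof-of-loss period.
The last day of the investigation period: 5 business days after Wednesday, February 17, 2027, skipping weekends — Feb 18, Feb 19, Feb 22, Feb 23, Feb 24 — lands on Wednesday, February 24, 2027.
The date payment becomes effective: February 24, 2027 + 28 days = March 24, 2027. March 24, 2027 is a Wednesday and is not a listed holiday, so no roll-forward applies.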